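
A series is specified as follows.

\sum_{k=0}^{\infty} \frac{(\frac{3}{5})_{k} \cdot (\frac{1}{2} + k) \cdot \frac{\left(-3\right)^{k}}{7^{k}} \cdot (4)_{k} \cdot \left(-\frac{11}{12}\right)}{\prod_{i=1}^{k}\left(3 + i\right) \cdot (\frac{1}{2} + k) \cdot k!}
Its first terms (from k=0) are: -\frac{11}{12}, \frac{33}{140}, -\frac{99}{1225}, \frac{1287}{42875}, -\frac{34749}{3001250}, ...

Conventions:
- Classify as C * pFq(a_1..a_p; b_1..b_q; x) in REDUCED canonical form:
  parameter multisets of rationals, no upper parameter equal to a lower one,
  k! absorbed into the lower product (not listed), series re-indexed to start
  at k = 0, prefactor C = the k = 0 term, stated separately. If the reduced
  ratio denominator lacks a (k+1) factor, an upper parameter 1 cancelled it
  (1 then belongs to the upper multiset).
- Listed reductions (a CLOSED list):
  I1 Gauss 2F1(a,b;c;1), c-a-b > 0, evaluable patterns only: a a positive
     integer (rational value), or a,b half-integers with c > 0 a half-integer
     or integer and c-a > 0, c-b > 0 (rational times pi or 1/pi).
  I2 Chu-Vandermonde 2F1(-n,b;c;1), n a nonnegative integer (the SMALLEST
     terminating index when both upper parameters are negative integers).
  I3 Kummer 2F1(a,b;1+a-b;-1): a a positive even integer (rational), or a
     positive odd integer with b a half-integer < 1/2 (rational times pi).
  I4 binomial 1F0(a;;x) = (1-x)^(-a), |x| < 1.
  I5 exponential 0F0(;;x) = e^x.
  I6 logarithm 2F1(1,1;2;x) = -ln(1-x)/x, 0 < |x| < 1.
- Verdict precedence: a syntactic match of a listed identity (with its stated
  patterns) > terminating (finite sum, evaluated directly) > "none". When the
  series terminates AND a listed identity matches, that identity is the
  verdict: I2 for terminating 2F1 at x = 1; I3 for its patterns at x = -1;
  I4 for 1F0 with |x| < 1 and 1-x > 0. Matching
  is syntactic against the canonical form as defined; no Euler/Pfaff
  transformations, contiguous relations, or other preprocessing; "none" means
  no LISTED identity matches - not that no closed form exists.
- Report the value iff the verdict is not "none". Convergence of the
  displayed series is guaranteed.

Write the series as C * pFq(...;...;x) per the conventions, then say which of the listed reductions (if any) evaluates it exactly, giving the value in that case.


Structural cue: from the first term -\frac{11}{12}: the parameter 4 appears in both the upper and lower lists and cancels (alongside the other common factor).
Step ratio: r(k) = -\frac{3}{7} * (k+\frac{3}{5}) / [(k+1)] - rational in k. x = -\frac{3}{7}; t_0 = -\frac{11}{12}; negate the roots.

With C = -\frac{11}{12}: the canonical form is 1F0(\frac{3}{5}; -; -\frac{3}{7}). Verdict: the binomial series (I4) matches (the 1F0 binomial series: exponent -3/5, x = -\frac{3}{7}). Value: \left(-\frac{11}{12}\right) \cdot \left(\frac{10}{7}\right)^{-\frac{3}{5}}.


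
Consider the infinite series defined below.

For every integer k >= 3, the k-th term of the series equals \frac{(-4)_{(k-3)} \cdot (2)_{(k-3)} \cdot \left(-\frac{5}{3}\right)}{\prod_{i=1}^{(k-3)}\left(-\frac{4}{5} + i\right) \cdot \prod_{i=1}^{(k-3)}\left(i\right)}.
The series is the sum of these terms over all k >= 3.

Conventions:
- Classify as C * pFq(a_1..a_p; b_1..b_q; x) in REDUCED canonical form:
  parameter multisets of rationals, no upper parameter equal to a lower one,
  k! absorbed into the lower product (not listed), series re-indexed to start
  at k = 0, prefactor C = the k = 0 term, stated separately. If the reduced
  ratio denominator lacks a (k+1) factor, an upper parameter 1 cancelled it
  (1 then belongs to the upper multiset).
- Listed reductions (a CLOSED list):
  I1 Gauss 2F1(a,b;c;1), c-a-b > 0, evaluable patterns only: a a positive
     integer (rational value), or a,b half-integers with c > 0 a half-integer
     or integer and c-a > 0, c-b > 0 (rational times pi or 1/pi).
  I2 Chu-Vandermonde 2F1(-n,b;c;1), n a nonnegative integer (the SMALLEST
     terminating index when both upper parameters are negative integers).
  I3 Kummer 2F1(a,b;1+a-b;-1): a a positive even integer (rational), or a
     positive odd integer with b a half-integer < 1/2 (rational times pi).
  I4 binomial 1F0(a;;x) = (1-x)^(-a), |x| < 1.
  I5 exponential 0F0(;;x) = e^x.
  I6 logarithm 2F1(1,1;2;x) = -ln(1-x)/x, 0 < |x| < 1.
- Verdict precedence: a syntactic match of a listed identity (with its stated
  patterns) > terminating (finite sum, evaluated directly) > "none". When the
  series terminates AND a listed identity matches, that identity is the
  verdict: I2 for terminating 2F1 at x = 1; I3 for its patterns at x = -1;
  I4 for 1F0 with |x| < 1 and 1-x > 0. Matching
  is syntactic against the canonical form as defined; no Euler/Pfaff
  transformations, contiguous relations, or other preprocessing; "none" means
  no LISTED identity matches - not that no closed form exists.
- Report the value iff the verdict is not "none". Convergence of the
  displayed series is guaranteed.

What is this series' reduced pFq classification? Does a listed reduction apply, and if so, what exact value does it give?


Reduced: x = 1, 2F1, upper = {-4, 2}, lower = {\frac{1}{5}}, C = -\frac{5}{3}. Verdict: Vandermonde's identity (I2) applies (terminating 2F1 at x = 1 with n = 4, b = 2, c = \frac{1}{5}). Value: -\frac{15}{44}.

Key step: with t_0 = -\frac{5}{3}, the lower running product (C = -5/3, x = 1) is a rising factorial.
Step ratio: r(k) = 1 * (k-4) (k+2) / [(k+\frac{1}{5}) (k+1)] - rational; roots negated = parameters, x = 1, C = -\frac{5}{3}.


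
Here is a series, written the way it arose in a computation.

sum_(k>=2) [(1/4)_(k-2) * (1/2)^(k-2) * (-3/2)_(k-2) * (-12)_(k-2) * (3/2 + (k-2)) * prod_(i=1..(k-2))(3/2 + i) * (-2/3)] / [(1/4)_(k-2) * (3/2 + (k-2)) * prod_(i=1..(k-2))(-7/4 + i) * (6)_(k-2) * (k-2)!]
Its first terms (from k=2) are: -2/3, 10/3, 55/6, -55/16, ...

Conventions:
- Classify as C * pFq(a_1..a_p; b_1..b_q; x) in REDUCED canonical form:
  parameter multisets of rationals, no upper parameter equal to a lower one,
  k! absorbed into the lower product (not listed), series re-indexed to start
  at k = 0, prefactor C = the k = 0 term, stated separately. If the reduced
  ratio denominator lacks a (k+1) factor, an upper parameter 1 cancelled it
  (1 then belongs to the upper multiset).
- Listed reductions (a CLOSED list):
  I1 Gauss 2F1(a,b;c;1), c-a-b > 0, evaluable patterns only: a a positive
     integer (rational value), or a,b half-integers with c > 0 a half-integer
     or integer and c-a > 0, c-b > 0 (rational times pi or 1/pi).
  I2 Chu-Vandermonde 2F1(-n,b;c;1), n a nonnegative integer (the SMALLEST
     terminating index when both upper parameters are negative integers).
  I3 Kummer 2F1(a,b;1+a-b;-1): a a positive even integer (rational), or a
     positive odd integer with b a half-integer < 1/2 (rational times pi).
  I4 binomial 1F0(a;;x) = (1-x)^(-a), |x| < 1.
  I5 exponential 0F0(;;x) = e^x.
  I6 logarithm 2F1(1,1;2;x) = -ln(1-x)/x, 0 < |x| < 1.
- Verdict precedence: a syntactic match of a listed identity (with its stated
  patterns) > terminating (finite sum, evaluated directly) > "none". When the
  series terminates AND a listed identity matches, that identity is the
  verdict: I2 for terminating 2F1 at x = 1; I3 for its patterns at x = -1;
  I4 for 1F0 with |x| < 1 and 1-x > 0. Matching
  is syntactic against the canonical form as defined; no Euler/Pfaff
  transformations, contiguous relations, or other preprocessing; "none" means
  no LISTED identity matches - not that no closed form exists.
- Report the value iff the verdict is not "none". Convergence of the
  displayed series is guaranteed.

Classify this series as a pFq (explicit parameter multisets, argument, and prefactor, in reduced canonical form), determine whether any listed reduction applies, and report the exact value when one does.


Classification (C = -2/3): 3F2 with upper {-12, -3/2, 5/2}, lower {-3/4, 6}, argument x = 1/2. Verdict: terminating. (-12)_k vanishes past k = 12, leaving a 13-term sum, computed directly. Sum: 11625898572284267/1223367705231360.

Structural cue: with t_0 = -2/3, the parameter 1/4 appears in both the upper and lower lists and cancels (alongside the other common factor).
Step ratio: r(k) = (1/2) * (k-12) (k-3/2) (k+5/2) / [(k-3/4) (k+6) (k+1)] - rational in k, leading ratio (1/2); with t_0 = -2/3, classification follows.


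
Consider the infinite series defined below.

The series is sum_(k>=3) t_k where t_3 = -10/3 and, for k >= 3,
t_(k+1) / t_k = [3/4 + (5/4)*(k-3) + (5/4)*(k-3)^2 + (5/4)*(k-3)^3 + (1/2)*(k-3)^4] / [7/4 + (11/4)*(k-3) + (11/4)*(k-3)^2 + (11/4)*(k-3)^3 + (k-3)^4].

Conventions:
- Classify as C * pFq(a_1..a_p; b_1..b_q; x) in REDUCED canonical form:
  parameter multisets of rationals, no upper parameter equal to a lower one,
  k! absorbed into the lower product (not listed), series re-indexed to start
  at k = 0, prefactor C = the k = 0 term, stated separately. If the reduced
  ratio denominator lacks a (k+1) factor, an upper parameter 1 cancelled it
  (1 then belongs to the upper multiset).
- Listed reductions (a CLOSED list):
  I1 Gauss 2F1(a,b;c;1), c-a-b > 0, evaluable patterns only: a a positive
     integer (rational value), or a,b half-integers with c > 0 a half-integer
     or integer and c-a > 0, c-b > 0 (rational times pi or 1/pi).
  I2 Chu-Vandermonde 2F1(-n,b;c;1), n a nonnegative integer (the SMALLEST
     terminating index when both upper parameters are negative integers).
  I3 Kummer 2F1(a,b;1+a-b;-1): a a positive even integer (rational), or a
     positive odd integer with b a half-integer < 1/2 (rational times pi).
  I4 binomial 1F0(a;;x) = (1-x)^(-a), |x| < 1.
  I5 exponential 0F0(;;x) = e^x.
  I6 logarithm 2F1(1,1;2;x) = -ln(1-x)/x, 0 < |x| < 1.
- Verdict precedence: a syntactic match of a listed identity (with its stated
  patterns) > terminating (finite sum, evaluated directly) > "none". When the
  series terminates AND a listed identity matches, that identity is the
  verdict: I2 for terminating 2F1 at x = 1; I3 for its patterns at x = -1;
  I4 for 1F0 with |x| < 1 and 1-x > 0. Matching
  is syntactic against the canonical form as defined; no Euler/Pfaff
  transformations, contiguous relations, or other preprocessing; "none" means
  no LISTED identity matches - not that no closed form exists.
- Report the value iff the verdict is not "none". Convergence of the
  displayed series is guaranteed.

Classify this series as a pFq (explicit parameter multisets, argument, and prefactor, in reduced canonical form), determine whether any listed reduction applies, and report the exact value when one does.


At argument 1/2: a 2F1 with upper {1, 3/2}, lower {7/4}, scaled by C = -10/3. Verdict: no listed reduction: x = 1/2 and upper {1, 3/2} fail every I1-I6 pattern.

The tell: from the first term -10/3: cancel k^2 + 1 from the displayed ratio first; then prefactor -10/3.
Consecutive-term ratio: r(k) = (1/2) * (k+1) (k+3/2) / [(k+7/4) (k+1)] - rational in k, leading ratio (1/2); with t_0 = -10/3, classification follows.


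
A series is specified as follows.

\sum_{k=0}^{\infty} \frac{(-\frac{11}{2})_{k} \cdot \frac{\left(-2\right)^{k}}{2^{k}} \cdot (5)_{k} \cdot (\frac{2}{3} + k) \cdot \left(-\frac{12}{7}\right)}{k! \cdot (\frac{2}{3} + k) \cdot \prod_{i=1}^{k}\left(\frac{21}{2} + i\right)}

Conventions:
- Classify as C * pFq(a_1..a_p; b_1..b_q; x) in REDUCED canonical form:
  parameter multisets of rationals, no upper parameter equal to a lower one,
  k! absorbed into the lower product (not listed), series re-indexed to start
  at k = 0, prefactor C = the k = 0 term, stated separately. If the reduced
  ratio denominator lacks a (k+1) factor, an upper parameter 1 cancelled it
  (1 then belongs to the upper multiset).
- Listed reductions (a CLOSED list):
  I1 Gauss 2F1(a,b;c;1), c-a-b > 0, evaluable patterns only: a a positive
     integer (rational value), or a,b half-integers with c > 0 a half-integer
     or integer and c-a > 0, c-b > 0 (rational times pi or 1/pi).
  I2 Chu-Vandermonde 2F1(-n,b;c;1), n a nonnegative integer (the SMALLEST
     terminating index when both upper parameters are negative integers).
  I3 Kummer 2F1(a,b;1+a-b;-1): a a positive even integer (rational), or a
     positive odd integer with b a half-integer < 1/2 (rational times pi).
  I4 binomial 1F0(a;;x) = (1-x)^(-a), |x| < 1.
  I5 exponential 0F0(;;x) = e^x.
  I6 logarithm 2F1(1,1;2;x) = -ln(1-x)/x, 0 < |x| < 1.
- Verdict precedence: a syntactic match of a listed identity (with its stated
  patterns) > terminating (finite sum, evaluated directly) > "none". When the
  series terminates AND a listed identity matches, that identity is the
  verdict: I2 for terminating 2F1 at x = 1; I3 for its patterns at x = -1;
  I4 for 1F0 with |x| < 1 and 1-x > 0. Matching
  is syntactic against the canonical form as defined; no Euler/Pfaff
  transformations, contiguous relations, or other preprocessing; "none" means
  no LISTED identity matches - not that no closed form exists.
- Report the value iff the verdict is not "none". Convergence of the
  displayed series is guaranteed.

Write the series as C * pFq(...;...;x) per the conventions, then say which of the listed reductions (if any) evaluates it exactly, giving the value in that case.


Classification (C = -\frac{12}{7}): 2F1 with upper {-\frac{11}{2}, 5}, lower {\frac{23}{2}}, argument x = -1. Verdict: Kummer's theorem (I3) fires (x = -1; c = \frac{23}{2} equals 1+a-b for upper {-\frac{11}{2}, 5}: listed pattern). Value: \left(-\frac{18706545}{4194304}\right) \cdot \pi.

First insight: x = -1 and the lower running product (prefactor -12/7) is a rising factorial.
Term ratio: r(k) = -1 * (k-\frac{11}{2}) (k+5) / [(k+\frac{23}{2}) (k+1)] - poly over poly, x = -1 from leading terms; C = -\frac{12}{7} at k = 0.


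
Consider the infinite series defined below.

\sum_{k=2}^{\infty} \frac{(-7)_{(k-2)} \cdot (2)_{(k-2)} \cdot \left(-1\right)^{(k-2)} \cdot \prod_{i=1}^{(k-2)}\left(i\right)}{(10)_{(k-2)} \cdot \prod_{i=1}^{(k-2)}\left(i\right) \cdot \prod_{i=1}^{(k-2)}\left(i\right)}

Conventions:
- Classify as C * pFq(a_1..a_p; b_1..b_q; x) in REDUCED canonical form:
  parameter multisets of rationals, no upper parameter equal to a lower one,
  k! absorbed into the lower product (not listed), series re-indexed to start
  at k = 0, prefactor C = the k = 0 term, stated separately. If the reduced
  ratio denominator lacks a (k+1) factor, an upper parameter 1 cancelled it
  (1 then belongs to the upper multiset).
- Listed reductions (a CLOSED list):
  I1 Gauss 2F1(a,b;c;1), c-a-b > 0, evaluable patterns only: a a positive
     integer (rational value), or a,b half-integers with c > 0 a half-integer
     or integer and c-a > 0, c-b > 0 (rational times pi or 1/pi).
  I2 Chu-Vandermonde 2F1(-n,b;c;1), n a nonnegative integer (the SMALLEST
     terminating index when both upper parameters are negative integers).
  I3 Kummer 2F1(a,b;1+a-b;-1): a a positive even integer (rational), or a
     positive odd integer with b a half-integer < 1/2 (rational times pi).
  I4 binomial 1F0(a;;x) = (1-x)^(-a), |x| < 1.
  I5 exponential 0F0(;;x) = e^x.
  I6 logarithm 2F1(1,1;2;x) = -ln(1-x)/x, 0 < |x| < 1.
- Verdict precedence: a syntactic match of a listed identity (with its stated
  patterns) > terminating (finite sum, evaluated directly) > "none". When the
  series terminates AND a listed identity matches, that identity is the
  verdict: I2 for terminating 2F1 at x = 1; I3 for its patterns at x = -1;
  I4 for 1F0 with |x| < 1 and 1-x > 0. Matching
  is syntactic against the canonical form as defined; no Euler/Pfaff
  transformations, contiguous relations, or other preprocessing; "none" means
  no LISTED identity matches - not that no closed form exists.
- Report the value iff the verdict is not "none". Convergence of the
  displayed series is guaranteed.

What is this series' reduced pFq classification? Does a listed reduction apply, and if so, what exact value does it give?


With C = 1: the canonical form is 2F1(-7, 2; 10; -1). Verdict at x = -1: Kummer's theorem (I3) matches (x = -1; c = 10 equals 1+a-b for upper {-7, 2}: listed pattern). Its exact value is \frac{9}{2}.

Key observation: with t_0 = 1, the lower running product (C = 1) is a rising factorial.
Consecutive-term ratio: r(k) = -1 * (k-7) (k+2) / [(k+10) (k+1)] - rational in k, leading ratio -1; with t_0 = 1, classification follows.


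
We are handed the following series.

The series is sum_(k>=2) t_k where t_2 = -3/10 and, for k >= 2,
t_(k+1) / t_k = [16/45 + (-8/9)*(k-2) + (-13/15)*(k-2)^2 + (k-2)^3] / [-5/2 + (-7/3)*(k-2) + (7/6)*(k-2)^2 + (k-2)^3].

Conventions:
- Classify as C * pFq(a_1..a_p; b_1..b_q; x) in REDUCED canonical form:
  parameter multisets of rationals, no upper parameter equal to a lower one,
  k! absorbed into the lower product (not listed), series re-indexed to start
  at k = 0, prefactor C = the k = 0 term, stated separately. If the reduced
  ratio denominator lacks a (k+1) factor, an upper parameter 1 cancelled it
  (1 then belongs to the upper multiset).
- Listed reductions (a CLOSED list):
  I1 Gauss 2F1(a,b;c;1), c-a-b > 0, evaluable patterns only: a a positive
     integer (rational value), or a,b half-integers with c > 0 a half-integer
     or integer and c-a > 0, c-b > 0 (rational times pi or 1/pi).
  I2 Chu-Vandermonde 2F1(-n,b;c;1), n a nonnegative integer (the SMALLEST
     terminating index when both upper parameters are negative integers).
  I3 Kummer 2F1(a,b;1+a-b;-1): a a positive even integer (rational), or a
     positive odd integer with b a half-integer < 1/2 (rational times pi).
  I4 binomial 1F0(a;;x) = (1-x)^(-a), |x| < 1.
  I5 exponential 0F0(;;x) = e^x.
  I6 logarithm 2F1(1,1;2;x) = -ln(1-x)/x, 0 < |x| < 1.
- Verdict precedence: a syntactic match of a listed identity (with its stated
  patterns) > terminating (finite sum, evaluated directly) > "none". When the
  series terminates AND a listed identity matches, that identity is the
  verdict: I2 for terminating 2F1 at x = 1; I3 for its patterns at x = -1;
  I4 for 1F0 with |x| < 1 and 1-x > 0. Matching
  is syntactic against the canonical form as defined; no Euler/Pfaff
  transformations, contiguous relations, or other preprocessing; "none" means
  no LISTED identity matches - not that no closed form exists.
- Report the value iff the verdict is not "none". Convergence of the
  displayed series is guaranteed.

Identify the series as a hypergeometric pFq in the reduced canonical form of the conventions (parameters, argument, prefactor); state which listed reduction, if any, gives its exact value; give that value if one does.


Reduced: x = 1, 3F2, upper = {-4/3, -1/3, 4/5}, lower = {-3/2, 5/3}, C = -3/10. Verdict: none. No listed pattern accepts 3F2(-4/3, -1/3, 4/5; -3/2, 5/3; 1).

Structural cue: t_0 being -3/10, factor the ratio over Q (prefactor -3/10): negated roots = parameters.
Adjacent-term ratio: r(k) = 1 * (k-4/3) (k-1/3) (k+4/5) / [(k-3/2) (k+5/3) (k+1)] - rational in k, leading ratio 1; with t_0 = -3/10, classification follows.


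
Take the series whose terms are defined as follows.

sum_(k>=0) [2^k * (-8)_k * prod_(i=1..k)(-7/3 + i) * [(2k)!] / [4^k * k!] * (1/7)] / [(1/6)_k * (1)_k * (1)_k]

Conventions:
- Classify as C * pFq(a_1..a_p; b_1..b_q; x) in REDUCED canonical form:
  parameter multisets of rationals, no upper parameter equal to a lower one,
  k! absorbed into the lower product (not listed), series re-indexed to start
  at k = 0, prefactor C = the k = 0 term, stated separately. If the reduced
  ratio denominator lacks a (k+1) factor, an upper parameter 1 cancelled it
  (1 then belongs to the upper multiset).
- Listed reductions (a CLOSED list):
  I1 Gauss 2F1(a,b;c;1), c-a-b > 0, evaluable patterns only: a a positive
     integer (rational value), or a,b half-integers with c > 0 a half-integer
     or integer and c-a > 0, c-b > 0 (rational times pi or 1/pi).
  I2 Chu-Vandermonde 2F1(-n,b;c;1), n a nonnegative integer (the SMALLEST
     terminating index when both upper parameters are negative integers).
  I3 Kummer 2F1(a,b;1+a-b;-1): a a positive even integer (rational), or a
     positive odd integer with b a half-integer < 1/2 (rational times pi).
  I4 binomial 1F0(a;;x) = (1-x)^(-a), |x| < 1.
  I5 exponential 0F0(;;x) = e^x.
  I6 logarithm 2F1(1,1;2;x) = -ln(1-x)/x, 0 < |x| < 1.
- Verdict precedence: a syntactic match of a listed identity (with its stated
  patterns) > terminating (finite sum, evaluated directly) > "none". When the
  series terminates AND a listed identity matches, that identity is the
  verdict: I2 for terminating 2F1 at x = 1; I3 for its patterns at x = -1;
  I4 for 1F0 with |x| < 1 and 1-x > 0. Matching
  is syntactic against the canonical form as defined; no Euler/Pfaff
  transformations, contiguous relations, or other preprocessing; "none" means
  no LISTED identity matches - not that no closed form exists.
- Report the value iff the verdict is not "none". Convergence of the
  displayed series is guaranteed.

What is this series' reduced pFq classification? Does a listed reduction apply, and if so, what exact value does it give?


Reduced: x = 2, 3F2, upper = {-8, -4/3, 1/2}, lower = {1/6, 1}, C = 1/7. Verdict: terminating (-8 upstairs). 9 nonzero terms in all; added directly. Hence: 7136171531/426380045.

The tell: from the first term 1/7: (1)_k (C = 1/7, x = 2) is k! itself.
Adjacent-term ratio: r(k) = 2 * (k-8) (k-4/3) (k+1/2) / [(k+1/6) (k+1) (k+1)] - rational; roots negated = parameters, x = 2, C = 1/7.


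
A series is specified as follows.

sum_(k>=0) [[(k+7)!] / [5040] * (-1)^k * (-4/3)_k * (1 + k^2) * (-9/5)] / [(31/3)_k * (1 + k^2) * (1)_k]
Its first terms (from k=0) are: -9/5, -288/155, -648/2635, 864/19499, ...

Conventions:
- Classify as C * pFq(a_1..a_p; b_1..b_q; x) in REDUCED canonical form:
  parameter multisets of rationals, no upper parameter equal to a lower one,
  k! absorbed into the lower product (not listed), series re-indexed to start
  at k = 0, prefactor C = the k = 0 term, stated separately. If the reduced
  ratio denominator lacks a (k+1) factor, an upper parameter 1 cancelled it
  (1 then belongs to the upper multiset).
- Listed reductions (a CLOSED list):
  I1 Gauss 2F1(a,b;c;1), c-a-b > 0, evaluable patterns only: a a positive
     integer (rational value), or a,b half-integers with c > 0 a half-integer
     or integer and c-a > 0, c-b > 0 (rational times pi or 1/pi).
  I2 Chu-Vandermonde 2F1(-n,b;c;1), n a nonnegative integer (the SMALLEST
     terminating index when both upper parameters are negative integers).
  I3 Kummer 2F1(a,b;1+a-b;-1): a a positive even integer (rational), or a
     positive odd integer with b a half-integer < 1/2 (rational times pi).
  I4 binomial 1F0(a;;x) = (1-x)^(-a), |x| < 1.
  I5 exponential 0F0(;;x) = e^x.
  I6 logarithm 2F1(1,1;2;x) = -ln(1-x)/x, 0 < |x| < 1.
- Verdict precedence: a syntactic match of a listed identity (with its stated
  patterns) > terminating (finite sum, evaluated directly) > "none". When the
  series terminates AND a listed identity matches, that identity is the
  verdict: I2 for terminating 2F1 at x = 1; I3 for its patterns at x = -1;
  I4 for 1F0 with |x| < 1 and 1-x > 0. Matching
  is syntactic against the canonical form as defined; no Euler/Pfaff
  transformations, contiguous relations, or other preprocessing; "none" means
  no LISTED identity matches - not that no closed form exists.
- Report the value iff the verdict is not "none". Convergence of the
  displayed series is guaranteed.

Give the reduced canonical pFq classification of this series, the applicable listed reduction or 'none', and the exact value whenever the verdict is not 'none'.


At argument -1: a 2F1 with upper {-4/3, 8}, lower {31/3}, scaled by C = -9/5. Verdict (x = -1): the Kummer evaluation I3 applies (x = -1; c = 31/3 equals 1+a-b for upper {-4/3, 8}: listed pattern). Its exact value is -209/54.

The tell: x = (-1) and striking the common factor k^2 + 1 reduces the term (C = -9/5, x = -1).
Ratio: r(k) = (-1) * (k-4/3) (k+8) / [(k+31/3) (k+1)] - rational in k. x = (-1); t_0 = -9/5; negate the roots.


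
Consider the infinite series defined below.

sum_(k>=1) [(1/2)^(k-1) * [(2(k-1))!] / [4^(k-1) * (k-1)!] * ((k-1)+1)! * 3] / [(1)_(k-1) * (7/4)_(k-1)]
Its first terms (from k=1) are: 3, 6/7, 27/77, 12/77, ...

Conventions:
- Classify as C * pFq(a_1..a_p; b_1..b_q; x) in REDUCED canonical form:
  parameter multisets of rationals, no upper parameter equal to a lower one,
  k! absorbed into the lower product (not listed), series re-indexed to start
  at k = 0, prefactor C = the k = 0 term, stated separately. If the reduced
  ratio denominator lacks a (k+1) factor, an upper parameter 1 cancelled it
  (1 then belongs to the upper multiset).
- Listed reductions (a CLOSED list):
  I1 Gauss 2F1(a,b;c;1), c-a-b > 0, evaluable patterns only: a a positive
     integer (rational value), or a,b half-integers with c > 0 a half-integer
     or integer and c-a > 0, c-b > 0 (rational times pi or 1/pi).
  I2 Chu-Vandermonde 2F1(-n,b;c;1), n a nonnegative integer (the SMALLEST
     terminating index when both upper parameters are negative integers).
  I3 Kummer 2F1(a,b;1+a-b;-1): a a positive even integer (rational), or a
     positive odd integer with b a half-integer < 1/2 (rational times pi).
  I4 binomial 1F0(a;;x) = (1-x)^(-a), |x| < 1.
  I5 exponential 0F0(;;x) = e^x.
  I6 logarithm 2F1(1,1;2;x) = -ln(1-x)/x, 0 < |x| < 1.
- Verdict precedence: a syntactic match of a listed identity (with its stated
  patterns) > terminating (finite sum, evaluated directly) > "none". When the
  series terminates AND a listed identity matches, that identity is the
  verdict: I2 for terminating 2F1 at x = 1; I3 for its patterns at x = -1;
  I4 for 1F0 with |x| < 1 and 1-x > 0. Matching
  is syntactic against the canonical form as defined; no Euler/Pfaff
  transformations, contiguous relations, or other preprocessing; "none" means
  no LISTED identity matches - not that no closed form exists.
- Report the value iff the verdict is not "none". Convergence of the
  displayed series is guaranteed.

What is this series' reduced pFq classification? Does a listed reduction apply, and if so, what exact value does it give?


Reduced: x = 1/2, 2F1, upper = {1/2, 2}, lower = {7/4}, C = 3. Verdict: none - this 2F1 at x = 1/2 matches no listed pattern, and upper {1/2, 2} holds no stopper.

Structural cue: x = (1/2) and the (2k)!/(4^k k!) block (prefactor 3) is the Pochhammer (1/2)_k.
Adjacent-term ratio: r(k) = (1/2) * (k+1/2) (k+2) / [(k+7/4) (k+1)] ; factor over Q: parameters, x = (1/2), and C = 3.


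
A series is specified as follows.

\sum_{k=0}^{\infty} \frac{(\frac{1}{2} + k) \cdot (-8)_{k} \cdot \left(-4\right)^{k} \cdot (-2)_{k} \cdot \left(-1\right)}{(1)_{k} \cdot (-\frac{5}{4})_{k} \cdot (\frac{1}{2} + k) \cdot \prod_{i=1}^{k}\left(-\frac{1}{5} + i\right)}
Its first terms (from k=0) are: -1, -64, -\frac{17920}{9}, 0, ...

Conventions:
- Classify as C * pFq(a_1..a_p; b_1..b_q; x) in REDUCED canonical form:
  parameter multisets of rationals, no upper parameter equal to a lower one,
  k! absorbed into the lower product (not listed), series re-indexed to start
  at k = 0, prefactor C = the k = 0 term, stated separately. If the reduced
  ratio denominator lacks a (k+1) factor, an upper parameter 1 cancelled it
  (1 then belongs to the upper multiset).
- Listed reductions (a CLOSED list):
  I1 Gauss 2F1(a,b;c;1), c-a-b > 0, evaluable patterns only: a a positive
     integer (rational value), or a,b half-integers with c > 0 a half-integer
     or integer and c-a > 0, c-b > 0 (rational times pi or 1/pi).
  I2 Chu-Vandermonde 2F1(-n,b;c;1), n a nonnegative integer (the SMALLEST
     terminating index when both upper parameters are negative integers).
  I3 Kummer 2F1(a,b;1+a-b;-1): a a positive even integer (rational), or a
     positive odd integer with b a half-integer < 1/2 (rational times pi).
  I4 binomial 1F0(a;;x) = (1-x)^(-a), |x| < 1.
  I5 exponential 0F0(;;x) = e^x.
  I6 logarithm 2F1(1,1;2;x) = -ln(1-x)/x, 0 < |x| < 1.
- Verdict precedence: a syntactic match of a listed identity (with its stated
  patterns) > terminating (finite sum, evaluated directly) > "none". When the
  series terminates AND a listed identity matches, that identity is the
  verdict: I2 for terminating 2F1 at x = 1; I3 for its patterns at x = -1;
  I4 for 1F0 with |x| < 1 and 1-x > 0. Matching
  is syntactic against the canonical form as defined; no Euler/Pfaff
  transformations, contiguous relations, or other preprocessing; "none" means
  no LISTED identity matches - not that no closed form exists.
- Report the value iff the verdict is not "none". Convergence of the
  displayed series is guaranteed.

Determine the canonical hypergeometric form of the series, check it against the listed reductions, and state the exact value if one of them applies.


This is -1 * 2F2(-8, -2; -\frac{5}{4}, \frac{4}{5}; -4) in reduced canonical form. Verdict: terminating at k = 2: the factor (-2)_k kills every later term; summing the 3 survivors is exact. Exact value: -\frac{18505}{9}.

The tell: with t_0 = -1, the lower running product (C = -1, x = -4) is a rising factorial.
Term ratio: r(k) = -4 * (k-8) (k-2) / [(k-\frac{5}{4}) (k+\frac{4}{5}) (k+1)] - rational; roots negated = parameters, x = -4, C = -1.


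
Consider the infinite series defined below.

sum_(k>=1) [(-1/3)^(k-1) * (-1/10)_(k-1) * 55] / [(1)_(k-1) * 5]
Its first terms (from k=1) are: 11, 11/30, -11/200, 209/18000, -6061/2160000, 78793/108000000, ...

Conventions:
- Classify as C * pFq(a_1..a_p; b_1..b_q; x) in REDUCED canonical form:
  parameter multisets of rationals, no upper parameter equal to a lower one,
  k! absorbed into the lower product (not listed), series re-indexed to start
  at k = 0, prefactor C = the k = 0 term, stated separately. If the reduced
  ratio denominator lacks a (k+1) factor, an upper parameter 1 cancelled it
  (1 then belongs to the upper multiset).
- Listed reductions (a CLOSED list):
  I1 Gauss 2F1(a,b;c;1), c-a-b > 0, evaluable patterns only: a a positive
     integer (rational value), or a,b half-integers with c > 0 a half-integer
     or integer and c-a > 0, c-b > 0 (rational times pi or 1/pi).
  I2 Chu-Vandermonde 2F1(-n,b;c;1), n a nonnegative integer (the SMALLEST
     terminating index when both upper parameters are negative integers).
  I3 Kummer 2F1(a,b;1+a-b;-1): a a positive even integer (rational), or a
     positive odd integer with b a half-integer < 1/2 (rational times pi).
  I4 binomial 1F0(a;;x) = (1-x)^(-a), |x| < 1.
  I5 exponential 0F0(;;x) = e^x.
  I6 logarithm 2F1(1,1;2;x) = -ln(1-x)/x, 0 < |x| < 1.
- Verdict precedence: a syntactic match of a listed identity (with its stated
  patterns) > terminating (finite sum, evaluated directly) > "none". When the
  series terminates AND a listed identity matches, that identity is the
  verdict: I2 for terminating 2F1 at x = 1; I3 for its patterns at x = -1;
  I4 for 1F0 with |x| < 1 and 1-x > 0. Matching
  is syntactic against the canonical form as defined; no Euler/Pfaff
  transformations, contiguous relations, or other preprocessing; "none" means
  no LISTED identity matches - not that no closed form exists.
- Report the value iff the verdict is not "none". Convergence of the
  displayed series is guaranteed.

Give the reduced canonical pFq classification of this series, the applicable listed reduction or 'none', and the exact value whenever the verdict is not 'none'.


Key observation: from the first term 11: the constant factors (prefactor 11) combine into one prefactor.
Step ratio: r(k) = (-1/3) * (k-1/10) / [(k+1)] - poly over poly, x = (-1/3) from leading terms; C = 11 at k = 0.

Classification (C = 11): 1F0 with upper {-1/10}, lower {-}, argument x = -1/3. Verdict: the I4 binomial reduction fires (the 1F0 binomial series: exponent 1/10, x = -1/3). Exact value: 11 * (4/3)^(1/10).


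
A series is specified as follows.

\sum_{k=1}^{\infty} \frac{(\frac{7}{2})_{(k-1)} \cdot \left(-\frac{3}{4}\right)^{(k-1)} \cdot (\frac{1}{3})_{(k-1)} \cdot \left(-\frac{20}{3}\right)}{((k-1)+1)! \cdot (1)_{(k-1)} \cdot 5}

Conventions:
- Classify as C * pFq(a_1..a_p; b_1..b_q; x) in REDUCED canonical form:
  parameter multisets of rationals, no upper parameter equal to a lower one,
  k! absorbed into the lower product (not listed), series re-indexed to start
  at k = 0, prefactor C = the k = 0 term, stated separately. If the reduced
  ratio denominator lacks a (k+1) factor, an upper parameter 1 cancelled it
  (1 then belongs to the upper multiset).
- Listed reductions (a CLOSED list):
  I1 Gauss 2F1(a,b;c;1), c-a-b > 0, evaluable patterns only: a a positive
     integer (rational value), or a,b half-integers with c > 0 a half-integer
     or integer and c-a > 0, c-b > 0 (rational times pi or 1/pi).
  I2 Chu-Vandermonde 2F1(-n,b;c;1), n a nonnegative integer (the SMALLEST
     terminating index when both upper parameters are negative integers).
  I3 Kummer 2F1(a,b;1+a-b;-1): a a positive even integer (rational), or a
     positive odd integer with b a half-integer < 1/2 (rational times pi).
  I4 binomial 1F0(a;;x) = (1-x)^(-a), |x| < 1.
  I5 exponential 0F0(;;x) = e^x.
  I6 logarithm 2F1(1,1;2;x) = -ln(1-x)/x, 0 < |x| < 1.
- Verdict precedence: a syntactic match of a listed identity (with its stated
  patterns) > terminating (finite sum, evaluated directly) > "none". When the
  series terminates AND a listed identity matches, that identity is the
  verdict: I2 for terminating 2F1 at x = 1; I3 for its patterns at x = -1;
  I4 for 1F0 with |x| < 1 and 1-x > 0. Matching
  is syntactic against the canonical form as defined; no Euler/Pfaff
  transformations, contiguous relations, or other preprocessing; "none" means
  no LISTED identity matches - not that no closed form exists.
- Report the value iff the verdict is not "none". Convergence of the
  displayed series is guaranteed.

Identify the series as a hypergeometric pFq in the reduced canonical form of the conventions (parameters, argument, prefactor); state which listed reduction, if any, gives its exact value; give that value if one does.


Canonical form: C = -\frac{4}{3} times 2F1 with upper {\frac{1}{3}, \frac{7}{2}}, lower {2}, x = -\frac{3}{4}. Verdict: none. Every listed pattern misses the 2F1 form at -\frac{3}{4}, upper {\frac{1}{3}, \frac{7}{2}}.

First insight: with t_0 = -\frac{4}{3}, the denominator's factorial ratio (prefactor -4/3) is a lower Pochhammer.
Term ratio: r(k) = -\frac{3}{4} * (k+\frac{1}{3}) (k+\frac{7}{2}) / [(k+2) (k+1)] - rational; roots negated = parameters, x = -\frac{3}{4}, C = -\frac{4}{3}.


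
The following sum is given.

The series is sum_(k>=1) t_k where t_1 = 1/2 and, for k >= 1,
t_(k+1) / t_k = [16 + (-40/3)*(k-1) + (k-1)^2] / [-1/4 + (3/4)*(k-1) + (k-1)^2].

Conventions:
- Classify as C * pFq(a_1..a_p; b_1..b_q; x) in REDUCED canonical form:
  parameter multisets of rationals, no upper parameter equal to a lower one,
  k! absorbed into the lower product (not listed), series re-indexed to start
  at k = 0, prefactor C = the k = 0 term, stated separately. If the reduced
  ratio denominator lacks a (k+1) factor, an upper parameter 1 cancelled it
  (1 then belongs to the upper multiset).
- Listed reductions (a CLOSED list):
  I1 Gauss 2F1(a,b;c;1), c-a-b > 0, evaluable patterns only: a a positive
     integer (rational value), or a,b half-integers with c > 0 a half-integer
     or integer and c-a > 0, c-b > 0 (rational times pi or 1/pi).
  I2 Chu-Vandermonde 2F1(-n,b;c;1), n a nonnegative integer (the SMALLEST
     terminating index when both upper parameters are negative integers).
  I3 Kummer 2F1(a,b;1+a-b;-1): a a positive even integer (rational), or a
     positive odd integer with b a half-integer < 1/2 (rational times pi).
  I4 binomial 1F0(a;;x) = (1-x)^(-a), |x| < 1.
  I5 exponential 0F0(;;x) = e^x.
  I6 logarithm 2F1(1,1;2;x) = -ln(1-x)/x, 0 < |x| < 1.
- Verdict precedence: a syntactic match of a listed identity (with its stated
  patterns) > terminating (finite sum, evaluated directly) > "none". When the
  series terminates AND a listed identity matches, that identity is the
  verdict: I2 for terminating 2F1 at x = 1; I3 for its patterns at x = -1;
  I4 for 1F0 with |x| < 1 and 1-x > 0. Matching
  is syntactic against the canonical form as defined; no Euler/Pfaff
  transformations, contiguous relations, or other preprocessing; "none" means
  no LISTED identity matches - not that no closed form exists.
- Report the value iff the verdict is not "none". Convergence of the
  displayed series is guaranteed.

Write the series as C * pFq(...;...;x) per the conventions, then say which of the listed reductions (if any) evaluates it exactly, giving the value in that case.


Structural cue: from the first term 1/2: factor the ratio over Q (prefactor 1/2): negated roots = parameters.
Consecutive-term ratio: r(k) = 1 * (k-12) (k-4/3) / [(k-1/4) (k+1)] ; factor over Q: parameters, x = 1, and C = 1/2.

Reduced: x = 1, 2F1, upper = {-12, -4/3}, lower = {-1/4}, C = 1/2. Verdict: Chu-Vandermonde (I2) applies (terminating 2F1 at x = 1 with n = 12, b = -4/3, c = -1/4). Sum: -1653218682748325/23755849544502.


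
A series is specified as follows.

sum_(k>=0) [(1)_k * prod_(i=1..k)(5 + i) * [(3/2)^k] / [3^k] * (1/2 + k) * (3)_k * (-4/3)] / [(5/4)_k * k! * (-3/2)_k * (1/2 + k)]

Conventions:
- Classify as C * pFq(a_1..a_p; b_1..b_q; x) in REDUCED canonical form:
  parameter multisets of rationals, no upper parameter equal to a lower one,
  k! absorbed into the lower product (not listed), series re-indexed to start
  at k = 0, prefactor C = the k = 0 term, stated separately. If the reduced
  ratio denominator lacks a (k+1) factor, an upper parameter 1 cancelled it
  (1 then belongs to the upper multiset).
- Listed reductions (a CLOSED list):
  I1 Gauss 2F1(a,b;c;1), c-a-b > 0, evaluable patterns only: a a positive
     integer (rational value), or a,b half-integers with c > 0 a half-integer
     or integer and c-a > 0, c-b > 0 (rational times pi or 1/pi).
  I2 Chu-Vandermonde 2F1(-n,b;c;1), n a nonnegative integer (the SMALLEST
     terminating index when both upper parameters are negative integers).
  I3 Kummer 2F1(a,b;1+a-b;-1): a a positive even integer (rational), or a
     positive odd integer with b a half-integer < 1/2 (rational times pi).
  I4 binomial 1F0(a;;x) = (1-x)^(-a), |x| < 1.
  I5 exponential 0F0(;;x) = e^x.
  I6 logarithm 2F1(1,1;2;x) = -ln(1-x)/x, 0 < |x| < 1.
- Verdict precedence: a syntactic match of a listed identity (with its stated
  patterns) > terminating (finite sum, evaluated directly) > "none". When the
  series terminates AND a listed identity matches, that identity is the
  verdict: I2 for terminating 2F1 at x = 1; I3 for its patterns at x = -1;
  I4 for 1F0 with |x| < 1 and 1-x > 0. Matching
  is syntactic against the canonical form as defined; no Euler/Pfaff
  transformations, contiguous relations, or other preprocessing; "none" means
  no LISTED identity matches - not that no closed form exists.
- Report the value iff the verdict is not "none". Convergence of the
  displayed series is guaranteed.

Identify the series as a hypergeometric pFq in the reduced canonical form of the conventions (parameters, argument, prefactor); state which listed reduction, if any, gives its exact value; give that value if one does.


The series (x = 1/2) is 3F2: upper {1, 3, 6}, lower {-3/2, 5/4}, prefactor -4/3. Verdict: none. Every listed pattern misses the 3F2 form at 1/2, upper {1, 3, 6}.

Key observation: with t_0 = -4/3, the running product (C = -4/3, x = 1/2) telescopes to a rising factorial.
Ratio: r(k) = (1/2) * (k+1) (k+3) (k+6) / [(k-3/2) (k+5/4) (k+1)] - rational; roots negated = parameters, x = (1/2), C = -4/3.


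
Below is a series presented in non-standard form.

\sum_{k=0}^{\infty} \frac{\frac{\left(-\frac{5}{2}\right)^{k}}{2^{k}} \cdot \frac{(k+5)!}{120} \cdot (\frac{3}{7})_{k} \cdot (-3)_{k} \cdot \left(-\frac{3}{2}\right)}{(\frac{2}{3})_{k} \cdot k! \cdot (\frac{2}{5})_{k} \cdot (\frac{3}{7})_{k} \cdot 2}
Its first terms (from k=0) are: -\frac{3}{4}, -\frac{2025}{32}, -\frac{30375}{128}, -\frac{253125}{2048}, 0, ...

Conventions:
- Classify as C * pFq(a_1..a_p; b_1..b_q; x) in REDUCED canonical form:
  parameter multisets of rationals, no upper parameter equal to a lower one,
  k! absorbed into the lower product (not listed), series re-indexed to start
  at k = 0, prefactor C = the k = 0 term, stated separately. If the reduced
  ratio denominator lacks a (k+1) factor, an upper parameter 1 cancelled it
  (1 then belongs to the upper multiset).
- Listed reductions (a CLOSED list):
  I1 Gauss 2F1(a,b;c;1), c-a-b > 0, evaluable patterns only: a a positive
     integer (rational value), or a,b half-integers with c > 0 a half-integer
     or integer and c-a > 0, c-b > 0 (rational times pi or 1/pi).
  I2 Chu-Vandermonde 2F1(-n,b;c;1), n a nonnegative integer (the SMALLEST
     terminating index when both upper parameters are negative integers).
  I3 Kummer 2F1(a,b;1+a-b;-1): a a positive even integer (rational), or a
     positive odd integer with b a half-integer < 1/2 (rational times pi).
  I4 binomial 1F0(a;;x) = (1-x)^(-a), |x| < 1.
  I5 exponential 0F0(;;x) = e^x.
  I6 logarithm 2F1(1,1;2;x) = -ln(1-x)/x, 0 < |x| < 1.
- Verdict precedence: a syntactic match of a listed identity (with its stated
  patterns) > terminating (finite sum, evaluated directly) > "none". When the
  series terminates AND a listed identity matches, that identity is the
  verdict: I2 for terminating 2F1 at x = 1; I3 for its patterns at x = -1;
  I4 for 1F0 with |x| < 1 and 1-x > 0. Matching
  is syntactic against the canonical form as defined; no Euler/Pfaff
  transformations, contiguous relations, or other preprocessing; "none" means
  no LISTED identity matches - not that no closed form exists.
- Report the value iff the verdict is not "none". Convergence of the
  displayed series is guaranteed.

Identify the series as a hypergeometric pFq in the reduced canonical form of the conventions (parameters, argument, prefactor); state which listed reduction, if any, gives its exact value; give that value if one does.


Classification (C = -\frac{3}{4}): 2F2 with upper {-3, 6}, lower {\frac{2}{5}, \frac{2}{3}}, argument x = -\frac{5}{4}. Verdict: terminating - the sum ends at index 3 because -3 is a negative integer; exact evaluation follows. Its exact value is -\frac{870261}{2048}.

Key step: x = -\frac{5}{4} and the constant factors (prefactor -3/4) combine into one prefactor.
Consecutive-term ratio: r(k) = -\frac{5}{4} * (k-3) (k+6) / [(k+\frac{2}{5}) (k+\frac{2}{3}) (k+1)] - poly over poly, x = -\frac{5}{4} from leading terms; C = -\frac{3}{4} at k = 0.
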